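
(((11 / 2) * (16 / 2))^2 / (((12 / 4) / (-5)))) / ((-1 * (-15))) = -1936 / 9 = -215.11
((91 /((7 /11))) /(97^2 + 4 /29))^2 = 17197609 /74455308225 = 0.00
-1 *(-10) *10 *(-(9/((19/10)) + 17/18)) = -97150/171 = -568.13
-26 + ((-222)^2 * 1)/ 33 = 16142/ 11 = 1467.45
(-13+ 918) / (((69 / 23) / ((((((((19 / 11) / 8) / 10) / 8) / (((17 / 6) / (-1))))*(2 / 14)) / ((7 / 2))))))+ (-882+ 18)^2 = 218884567697 / 293216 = 746495.99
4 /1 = 4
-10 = -10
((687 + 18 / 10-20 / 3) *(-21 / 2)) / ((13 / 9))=-322308 / 65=-4958.58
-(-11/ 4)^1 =11/ 4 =2.75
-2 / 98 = -1 / 49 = -0.02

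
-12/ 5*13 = -156/ 5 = -31.20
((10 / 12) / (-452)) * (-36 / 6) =5 / 452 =0.01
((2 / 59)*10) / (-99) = -20 / 5841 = -0.00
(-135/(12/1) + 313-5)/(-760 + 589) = -1187/684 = -1.74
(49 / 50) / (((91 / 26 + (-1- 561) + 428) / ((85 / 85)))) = -0.01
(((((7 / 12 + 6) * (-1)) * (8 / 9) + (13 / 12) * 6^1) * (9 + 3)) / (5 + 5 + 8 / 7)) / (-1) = -245 / 351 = -0.70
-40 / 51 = -0.78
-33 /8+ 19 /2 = 5.38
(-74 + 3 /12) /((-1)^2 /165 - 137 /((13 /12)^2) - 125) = 8226075 /26962304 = 0.31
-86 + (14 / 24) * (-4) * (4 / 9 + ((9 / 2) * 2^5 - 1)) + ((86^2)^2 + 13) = 1476911024 / 27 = 54700408.30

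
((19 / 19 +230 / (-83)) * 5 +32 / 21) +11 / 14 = -22819 / 3486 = -6.55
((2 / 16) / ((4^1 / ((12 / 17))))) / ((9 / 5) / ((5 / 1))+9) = 25 / 10608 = 0.00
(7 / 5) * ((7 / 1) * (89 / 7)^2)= 1584.20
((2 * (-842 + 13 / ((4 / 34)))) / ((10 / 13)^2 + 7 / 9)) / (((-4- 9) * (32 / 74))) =6333327 / 33328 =190.03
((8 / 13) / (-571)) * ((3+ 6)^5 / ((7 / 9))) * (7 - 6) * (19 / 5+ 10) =-293355432 / 259805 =-1129.14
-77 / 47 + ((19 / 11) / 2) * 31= 25989 / 1034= 25.13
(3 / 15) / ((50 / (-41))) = -41 / 250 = -0.16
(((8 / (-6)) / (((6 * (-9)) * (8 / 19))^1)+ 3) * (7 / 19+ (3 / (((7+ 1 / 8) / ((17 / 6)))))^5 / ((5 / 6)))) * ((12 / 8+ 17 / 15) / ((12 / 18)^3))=256578666890419 / 2888121873600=88.84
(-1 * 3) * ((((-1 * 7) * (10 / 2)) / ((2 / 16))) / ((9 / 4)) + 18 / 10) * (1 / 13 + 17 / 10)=424963 / 650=653.79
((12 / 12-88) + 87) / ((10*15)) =0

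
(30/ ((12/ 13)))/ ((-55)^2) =13/ 1210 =0.01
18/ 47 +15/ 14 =957/ 658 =1.45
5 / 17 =0.29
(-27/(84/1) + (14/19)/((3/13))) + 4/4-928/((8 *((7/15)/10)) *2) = -1977421/1596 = -1238.99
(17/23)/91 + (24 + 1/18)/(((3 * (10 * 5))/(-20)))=-903974/282555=-3.20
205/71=2.89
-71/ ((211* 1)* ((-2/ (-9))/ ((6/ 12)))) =-639/ 844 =-0.76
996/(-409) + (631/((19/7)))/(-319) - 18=-52464391/2478949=-21.16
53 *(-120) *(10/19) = -63600/19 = -3347.37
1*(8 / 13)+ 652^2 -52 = 5525684 / 13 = 425052.62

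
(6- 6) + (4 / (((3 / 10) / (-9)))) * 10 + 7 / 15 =-17993 / 15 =-1199.53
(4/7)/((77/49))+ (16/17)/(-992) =4205/11594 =0.36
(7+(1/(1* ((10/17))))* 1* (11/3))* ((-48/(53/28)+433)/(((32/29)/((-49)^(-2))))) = 49747673/24432576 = 2.04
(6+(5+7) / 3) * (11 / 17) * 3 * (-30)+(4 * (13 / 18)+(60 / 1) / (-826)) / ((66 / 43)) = -1210517846 / 2085237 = -580.52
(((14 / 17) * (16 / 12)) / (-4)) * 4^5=-14336 / 51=-281.10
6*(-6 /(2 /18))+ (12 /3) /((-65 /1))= -21064 /65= -324.06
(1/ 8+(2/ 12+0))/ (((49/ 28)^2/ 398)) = 796/ 21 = 37.90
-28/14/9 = -2/9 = -0.22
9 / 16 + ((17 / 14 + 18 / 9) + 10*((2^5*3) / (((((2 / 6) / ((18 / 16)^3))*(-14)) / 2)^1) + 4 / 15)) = -194665 / 336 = -579.36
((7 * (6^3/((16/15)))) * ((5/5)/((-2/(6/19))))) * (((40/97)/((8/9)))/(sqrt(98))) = -54675 * sqrt(2)/7372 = -10.49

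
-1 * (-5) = 5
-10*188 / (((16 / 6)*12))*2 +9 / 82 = -4813 / 41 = -117.39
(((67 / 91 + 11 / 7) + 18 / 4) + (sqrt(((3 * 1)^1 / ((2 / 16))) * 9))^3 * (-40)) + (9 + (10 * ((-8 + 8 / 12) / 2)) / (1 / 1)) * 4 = -51840 * sqrt(6) - 8101 / 78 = -127085.41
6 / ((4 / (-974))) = -1461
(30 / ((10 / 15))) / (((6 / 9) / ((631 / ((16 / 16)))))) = 85185 / 2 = 42592.50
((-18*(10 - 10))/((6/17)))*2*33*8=0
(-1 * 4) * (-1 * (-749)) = -2996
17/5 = 3.40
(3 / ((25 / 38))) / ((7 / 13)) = 1482 / 175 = 8.47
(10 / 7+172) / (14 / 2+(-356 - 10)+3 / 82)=-0.48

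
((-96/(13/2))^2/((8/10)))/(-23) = -46080/3887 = -11.85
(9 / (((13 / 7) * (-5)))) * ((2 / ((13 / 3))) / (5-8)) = 126 / 845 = 0.15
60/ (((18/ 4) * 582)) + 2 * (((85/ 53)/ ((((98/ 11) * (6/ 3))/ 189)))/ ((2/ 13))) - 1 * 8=213.17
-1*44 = -44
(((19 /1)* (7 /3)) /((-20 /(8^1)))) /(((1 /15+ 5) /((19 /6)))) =-133 /12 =-11.08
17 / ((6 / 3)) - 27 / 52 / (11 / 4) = 2377 / 286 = 8.31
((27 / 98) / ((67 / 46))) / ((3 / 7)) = 207 / 469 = 0.44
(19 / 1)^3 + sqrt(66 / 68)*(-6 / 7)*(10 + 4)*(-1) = 6*sqrt(1122) / 17 + 6859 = 6870.82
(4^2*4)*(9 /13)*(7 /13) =4032 /169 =23.86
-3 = -3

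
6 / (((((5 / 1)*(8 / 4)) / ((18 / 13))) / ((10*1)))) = 108 / 13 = 8.31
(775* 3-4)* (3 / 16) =6963 / 16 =435.19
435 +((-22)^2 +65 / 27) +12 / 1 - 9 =24959 / 27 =924.41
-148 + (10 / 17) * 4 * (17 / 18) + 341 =1757 / 9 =195.22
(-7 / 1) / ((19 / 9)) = -63 / 19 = -3.32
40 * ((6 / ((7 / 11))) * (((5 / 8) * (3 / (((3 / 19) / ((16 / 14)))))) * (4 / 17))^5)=20918084352000000 / 167044756193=125224.43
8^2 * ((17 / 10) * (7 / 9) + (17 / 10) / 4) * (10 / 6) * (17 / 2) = 42772 / 27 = 1584.15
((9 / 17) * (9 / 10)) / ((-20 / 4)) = -81 / 850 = -0.10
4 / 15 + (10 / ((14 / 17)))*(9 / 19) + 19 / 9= 48656 / 5985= 8.13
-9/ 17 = -0.53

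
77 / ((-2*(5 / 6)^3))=-8316 / 125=-66.53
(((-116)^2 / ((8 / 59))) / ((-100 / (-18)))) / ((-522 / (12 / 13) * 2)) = -5133 / 325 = -15.79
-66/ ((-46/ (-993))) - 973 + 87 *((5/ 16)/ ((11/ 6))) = -4823009/ 2024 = -2382.91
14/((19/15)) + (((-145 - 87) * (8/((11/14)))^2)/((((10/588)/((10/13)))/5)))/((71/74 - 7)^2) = -296711886559970/1990563861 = -149059.22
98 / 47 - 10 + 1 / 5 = -1813 / 235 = -7.71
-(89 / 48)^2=-7921 / 2304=-3.44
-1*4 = -4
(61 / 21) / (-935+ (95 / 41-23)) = -2501 / 822843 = -0.00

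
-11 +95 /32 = -257 /32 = -8.03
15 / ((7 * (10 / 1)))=3 / 14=0.21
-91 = -91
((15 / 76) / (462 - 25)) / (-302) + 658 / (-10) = -3299877971 / 50150120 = -65.80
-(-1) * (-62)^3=-238328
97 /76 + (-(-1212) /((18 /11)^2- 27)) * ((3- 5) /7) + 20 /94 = 385752869 /24528924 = 15.73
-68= -68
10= 10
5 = 5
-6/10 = -3/5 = -0.60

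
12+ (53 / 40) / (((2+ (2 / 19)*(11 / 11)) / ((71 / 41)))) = 858697 / 65600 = 13.09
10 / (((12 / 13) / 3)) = 65 / 2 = 32.50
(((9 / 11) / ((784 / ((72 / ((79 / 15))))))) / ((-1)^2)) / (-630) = -27 / 1192268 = -0.00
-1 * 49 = -49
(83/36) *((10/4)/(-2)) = -415/144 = -2.88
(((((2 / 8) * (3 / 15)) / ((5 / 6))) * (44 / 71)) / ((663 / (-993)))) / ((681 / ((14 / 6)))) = -50974 / 267139275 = -0.00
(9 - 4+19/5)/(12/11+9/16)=7744/1455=5.32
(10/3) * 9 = 30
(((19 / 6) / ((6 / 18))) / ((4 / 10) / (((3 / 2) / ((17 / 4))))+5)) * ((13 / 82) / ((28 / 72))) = 33345 / 52808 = 0.63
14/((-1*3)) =-14/3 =-4.67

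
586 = 586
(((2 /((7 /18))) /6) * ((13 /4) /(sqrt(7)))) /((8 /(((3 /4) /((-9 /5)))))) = -65 * sqrt(7) /3136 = -0.05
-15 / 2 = -7.50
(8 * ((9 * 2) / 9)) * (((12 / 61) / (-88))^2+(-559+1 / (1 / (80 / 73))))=-293391440684 / 32867593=-8926.47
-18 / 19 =-0.95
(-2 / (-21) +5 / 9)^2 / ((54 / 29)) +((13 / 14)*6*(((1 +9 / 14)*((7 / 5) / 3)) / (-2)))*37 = -168875977 / 2143260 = -78.79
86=86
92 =92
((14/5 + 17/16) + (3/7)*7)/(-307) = -549/24560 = -0.02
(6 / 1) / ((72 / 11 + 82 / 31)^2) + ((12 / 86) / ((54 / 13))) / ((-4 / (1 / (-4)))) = 1111939285 / 15204387888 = 0.07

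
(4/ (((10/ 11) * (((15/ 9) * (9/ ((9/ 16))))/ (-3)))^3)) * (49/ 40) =-47544651/ 5120000000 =-0.01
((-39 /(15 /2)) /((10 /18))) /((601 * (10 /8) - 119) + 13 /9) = -8424 /570325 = -0.01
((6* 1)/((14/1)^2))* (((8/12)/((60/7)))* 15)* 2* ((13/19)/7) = 13/1862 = 0.01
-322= -322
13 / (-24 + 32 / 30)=-195 / 344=-0.57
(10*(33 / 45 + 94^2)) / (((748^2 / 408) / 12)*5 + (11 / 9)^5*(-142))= 480.01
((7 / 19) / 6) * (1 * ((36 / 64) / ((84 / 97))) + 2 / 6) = 1321 / 21888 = 0.06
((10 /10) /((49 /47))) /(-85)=-47 /4165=-0.01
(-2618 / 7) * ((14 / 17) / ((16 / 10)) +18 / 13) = -18469 / 26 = -710.35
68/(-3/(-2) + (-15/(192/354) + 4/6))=-2.67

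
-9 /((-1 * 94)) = 9 /94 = 0.10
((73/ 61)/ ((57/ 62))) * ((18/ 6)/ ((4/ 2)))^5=183303/ 18544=9.88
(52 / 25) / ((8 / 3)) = 39 / 50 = 0.78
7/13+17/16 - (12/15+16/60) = 1667/3120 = 0.53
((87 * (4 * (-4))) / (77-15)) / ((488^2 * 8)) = -87 / 7382464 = -0.00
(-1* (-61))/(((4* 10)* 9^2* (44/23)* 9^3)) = 1403/103926240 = 0.00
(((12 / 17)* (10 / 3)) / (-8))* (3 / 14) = -15 / 238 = -0.06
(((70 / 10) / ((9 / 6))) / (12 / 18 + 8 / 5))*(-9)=-315 / 17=-18.53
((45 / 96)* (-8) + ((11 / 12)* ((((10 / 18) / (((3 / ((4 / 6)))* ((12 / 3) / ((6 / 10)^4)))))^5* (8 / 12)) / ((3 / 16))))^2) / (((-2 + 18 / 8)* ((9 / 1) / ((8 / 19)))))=-81472098827362060546874758 / 116097740828990936279296875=-0.70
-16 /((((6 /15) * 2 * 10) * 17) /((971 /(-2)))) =971 /17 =57.12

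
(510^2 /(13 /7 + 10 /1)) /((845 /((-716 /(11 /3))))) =-782172720 /154297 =-5069.27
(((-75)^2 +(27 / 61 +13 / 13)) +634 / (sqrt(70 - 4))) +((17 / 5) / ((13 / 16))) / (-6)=317 * sqrt(66) / 33 +66918239 / 11895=5703.79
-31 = -31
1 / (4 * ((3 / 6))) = 1 / 2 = 0.50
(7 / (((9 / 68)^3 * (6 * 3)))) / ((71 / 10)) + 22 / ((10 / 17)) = 61.02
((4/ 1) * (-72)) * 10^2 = -28800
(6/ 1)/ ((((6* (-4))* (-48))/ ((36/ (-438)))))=-1/ 2336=-0.00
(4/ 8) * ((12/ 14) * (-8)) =-24/ 7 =-3.43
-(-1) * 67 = 67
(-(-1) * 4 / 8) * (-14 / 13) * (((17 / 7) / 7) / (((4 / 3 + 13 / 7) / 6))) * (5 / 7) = -1530 / 6097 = -0.25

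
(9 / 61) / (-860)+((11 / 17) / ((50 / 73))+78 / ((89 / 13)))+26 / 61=5065528597 / 396859900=12.76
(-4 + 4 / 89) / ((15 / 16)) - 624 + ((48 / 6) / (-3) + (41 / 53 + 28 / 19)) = -281702173 / 448115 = -628.64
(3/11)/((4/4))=3/11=0.27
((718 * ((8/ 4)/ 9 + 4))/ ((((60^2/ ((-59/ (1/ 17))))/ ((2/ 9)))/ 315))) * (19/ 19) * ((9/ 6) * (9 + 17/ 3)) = -526792651/ 405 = -1300722.60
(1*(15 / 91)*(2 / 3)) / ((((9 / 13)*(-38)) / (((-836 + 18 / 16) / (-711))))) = -33395 / 6808536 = -0.00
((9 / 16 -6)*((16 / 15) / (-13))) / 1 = 29 / 65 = 0.45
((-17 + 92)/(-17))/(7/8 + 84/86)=-2.38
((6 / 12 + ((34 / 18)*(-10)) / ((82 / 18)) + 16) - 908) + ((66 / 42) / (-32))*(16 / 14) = -7197865 / 8036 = -895.70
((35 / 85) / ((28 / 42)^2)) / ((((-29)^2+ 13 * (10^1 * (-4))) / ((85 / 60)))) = 7 / 1712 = 0.00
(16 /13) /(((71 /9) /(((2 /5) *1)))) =288 /4615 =0.06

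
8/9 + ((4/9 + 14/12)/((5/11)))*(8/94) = 2518/2115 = 1.19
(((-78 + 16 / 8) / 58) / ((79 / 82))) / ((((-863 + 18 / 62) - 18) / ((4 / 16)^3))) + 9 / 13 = 9007352945 / 13010167456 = 0.69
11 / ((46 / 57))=627 / 46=13.63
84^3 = 592704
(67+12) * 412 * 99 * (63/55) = 3690943.20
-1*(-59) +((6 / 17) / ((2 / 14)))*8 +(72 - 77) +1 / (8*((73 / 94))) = 366967 / 4964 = 73.93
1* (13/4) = 13/4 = 3.25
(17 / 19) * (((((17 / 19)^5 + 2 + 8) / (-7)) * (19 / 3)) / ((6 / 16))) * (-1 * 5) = 114.13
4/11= 0.36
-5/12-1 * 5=-5.42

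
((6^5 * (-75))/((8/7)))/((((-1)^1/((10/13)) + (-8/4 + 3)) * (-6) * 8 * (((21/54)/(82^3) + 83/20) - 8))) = 251217045000/27292711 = 9204.55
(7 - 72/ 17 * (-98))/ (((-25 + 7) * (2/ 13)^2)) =-1212575/ 1224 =-990.67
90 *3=270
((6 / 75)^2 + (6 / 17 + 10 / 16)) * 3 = 251007 / 85000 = 2.95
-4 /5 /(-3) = 4 /15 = 0.27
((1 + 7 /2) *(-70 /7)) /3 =-15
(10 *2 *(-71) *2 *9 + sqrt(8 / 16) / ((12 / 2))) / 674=-12780 / 337 + sqrt(2) / 8088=-37.92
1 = 1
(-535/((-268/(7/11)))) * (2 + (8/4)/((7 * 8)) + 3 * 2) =120375/11792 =10.21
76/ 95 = 4/ 5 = 0.80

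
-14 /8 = -1.75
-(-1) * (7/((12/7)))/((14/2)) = 7/12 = 0.58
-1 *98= -98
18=18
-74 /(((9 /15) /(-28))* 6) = 5180 /9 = 575.56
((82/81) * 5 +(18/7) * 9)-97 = -39007/567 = -68.80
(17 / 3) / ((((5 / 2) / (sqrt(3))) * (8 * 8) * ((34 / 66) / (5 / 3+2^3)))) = 319 * sqrt(3) / 480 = 1.15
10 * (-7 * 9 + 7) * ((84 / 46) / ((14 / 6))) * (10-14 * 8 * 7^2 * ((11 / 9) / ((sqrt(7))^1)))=-100800 / 23 + 9658880 * sqrt(7) / 23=1106704.11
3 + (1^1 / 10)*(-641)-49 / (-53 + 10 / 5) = -30671 / 510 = -60.14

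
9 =9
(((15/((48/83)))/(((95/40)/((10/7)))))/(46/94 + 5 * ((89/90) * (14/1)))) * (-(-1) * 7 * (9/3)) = 2633175/560272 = 4.70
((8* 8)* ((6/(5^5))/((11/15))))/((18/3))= 0.03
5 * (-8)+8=-32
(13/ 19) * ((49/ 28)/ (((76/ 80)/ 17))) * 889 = 6876415/ 361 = 19048.24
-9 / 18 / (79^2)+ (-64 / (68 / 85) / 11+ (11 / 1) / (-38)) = -9864005 / 1304369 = -7.56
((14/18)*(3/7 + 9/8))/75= 29/1800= 0.02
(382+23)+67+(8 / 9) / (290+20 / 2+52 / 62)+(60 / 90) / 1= 19836526 / 41967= 472.67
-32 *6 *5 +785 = -175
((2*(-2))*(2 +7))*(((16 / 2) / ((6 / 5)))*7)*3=-5040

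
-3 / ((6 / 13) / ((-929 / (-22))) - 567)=12077 / 2282509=0.01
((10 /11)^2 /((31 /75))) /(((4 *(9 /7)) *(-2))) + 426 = 9583181 /22506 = 425.81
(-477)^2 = 227529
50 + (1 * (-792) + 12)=-730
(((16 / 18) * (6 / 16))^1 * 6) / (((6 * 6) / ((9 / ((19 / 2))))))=1 / 19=0.05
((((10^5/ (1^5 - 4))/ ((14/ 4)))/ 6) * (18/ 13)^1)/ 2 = -100000/ 91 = -1098.90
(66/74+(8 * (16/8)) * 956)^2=320339020225/1369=233994901.55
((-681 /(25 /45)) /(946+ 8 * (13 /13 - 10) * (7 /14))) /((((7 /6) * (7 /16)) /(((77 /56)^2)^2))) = -269204067 /28537600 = -9.43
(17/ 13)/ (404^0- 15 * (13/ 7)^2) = -833/ 32318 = -0.03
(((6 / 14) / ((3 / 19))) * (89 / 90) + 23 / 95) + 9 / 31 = 1193567 / 371070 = 3.22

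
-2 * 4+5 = -3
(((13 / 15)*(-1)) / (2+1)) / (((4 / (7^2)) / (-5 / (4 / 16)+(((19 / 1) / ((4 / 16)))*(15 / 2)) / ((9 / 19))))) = -226135 / 54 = -4187.69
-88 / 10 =-44 / 5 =-8.80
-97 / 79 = -1.23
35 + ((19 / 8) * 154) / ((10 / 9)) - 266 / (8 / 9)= 2597 / 40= 64.92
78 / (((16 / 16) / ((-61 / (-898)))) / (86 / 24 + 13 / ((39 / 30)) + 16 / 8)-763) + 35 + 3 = 329435324 / 8692765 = 37.90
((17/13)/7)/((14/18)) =153/637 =0.24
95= 95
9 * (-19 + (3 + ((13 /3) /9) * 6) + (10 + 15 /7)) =-61 /7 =-8.71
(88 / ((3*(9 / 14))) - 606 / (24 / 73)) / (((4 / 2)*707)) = -194143 / 152712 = -1.27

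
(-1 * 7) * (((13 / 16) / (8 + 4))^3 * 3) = -15379 / 2359296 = -0.01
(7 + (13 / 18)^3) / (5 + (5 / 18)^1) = 43021 / 30780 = 1.40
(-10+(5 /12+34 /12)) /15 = -9 /20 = -0.45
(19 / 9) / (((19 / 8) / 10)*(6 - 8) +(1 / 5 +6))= 760 / 2061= 0.37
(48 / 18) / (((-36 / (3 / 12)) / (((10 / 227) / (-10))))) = 1 / 12258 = 0.00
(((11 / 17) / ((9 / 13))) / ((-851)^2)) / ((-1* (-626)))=143 / 69362523378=0.00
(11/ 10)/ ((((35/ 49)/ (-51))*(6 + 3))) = -1309/ 150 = -8.73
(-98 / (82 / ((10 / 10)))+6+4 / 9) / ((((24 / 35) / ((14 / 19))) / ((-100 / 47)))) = -11864125 / 988551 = -12.00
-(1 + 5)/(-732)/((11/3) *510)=1/228140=0.00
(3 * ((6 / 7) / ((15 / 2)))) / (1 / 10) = 24 / 7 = 3.43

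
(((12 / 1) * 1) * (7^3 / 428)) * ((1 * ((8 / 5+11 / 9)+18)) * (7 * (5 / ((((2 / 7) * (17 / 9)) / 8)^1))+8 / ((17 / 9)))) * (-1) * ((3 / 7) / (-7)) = 58322628 / 9095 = 6412.60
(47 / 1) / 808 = 47 / 808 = 0.06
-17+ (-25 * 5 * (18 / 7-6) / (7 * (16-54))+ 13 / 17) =-282456 / 15827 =-17.85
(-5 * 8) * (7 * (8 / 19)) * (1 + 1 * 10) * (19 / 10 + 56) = -75087.16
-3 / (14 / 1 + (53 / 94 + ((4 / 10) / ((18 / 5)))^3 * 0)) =-282 / 1369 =-0.21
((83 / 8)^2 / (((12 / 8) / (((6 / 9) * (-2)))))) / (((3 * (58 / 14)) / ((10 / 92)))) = -241115 / 288144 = -0.84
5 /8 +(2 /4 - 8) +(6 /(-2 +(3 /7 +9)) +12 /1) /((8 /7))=901 /208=4.33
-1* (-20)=20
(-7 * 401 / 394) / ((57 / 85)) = -238595 / 22458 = -10.62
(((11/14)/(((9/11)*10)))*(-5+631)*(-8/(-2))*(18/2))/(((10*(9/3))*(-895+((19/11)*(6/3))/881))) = -0.08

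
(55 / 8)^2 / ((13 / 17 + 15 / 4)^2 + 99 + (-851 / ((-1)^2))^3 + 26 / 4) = -874225 / 11398990934972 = -0.00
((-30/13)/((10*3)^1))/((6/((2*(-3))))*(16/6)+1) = 3/65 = 0.05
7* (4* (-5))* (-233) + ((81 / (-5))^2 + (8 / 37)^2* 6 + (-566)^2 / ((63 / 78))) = 308702419889 / 718725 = 429513.96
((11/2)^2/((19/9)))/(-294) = -363/7448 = -0.05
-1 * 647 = -647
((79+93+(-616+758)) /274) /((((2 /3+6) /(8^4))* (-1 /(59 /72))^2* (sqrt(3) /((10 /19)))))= 17488544* sqrt(3) /210843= 143.67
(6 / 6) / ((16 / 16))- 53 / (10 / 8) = -207 / 5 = -41.40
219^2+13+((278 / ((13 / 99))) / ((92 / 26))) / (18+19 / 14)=299214596 / 6233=48004.91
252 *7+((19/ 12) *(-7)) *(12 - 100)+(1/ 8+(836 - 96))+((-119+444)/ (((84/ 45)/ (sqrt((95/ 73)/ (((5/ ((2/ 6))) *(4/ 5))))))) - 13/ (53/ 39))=1625 *sqrt(20805)/ 4088+4413703/ 1272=3527.23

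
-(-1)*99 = 99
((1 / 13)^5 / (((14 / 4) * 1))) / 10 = 1 / 12995255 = 0.00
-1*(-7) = 7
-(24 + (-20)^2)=-424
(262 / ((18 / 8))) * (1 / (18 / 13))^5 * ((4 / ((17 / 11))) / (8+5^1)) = 41156401 / 9034497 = 4.56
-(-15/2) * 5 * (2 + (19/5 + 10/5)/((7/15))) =541.07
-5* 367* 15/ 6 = -9175/ 2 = -4587.50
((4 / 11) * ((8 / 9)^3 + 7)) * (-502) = -11274920 / 8019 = -1406.03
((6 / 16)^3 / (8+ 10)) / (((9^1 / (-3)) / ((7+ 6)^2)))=-0.17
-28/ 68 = -7/ 17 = -0.41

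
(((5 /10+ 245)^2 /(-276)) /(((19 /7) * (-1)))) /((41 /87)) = 48939443 /286672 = 170.72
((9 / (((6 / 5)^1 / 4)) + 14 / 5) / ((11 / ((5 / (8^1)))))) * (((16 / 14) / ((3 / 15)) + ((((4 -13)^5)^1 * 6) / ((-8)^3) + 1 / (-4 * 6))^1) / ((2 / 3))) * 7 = 153773903 / 11264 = 13651.80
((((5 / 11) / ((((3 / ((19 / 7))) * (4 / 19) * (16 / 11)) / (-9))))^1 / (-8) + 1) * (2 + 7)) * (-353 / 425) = -28589823 / 1523200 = -18.77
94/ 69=1.36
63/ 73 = 0.86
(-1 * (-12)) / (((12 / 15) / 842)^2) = 13293075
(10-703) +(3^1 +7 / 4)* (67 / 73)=-201083 / 292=-688.64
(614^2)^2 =142125984016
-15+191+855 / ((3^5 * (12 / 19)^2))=718583 / 3888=184.82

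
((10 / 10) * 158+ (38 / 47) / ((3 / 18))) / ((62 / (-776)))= -2969752 / 1457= -2038.26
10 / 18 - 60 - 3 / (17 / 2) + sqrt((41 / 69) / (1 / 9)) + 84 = sqrt(2829) / 23 + 3703 / 153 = 26.52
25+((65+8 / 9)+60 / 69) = 91.76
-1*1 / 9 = -1 / 9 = -0.11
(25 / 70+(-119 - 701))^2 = 131675625 / 196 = 671814.41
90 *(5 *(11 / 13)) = 4950 / 13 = 380.77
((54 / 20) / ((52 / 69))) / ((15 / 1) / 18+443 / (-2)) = -5589 / 344240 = -0.02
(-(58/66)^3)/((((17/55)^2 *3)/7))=-4268075/257499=-16.58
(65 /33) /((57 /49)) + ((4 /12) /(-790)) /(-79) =198776477 /117393210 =1.69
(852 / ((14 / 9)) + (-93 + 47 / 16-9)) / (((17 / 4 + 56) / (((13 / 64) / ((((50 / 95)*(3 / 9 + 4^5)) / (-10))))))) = -37234509 / 1327142656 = -0.03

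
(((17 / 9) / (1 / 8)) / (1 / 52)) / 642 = 3536 / 2889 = 1.22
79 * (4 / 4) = 79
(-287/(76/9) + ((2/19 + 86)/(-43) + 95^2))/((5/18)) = 264384783/8170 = 32360.44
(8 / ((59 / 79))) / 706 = 316 / 20827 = 0.02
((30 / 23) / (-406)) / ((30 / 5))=-5 / 9338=-0.00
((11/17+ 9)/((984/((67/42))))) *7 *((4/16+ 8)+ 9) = 1541/816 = 1.89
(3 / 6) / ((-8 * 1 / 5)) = -5 / 16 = -0.31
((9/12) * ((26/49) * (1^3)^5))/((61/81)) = 3159/5978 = 0.53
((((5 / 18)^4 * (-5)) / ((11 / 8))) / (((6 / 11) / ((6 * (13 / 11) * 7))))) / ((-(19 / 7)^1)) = 1990625 / 2742498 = 0.73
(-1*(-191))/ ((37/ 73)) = 13943/ 37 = 376.84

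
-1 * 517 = -517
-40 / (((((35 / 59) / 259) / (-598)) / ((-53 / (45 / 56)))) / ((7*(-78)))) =5641312931072 / 15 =376087528738.13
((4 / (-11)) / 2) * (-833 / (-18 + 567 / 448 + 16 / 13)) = -1386112 / 141889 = -9.77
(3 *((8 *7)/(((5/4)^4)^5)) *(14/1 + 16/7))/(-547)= -3008263813595136/52165985107421875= -0.06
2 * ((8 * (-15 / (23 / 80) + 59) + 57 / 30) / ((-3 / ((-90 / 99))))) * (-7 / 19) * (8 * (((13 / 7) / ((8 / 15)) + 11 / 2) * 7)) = -91524874 / 14421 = -6346.64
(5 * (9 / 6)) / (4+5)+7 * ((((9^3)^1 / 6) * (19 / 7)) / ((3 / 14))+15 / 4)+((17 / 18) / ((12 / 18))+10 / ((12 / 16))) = 10814.83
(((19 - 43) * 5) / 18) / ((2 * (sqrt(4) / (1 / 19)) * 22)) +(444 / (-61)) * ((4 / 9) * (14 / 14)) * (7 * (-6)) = 10392847 / 76494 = 135.86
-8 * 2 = -16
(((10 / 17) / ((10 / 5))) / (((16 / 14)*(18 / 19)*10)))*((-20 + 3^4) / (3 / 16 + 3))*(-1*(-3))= 8113 / 5202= 1.56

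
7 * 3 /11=21 /11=1.91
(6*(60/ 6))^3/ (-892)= -54000/ 223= -242.15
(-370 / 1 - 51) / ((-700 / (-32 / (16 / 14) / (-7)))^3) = 421 / 5359375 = 0.00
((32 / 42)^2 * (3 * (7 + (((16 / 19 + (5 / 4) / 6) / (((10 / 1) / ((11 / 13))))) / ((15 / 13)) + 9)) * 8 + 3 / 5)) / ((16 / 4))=35244128 / 628425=56.08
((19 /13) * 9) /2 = 171 /26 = 6.58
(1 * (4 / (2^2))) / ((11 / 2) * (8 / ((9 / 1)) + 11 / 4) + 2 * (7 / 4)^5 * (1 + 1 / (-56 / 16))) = 4608 / 200269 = 0.02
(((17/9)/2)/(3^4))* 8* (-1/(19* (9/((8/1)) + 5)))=-544/678699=-0.00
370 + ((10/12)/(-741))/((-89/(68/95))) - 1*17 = 1326959863/3759093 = 353.00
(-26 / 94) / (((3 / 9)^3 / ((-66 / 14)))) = 35.21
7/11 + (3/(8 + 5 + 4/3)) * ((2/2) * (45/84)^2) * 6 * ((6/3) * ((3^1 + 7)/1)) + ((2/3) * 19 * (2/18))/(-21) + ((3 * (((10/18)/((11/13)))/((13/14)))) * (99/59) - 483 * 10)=-1067458060447/221525766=-4818.66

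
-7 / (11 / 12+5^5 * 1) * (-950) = 79800 / 37511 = 2.13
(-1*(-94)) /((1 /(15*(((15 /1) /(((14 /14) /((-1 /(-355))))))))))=4230 /71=59.58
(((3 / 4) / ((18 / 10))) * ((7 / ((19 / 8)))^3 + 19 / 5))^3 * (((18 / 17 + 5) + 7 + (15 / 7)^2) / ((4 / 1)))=5025560499584974190101 / 619312555583785728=8114.74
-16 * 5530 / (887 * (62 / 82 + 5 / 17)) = -15417640 / 162321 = -94.98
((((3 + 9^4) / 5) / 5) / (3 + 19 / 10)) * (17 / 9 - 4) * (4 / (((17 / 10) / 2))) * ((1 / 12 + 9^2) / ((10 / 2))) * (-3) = 46228064 / 1785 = 25898.08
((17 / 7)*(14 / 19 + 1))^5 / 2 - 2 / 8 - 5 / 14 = 111032256464719 / 166463183572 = 667.01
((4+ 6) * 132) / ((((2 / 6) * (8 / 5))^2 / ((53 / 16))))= 1967625 / 128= 15372.07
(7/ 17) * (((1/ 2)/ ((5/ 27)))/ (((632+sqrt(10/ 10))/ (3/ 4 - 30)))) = -7371/ 143480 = -0.05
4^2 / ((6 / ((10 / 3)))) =80 / 9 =8.89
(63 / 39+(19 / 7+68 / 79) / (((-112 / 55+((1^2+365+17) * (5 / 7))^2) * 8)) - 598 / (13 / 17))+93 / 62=-778.88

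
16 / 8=2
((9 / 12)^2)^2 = 81 / 256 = 0.32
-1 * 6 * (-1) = 6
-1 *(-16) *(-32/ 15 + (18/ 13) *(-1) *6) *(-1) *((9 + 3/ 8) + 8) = 566008/ 195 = 2902.61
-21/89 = -0.24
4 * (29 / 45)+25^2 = 28241 / 45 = 627.58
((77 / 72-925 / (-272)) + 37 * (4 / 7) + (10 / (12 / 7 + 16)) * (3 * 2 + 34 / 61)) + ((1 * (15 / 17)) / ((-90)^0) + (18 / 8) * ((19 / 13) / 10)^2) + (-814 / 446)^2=33.58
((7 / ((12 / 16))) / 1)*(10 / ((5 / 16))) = 298.67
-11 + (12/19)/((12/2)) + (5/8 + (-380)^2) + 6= 21948151/152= 144395.73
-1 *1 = -1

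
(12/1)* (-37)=-444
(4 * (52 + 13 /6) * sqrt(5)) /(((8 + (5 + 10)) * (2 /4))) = 42.13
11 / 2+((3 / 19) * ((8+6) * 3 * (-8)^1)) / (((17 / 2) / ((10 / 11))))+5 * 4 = 140883 / 7106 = 19.83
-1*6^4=-1296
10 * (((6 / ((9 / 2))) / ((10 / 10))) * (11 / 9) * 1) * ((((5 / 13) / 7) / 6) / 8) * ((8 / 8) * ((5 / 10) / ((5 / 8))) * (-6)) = -0.09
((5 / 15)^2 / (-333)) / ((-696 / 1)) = 1 / 2085912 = 0.00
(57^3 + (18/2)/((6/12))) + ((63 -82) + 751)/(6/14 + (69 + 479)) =711030153/3839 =185212.33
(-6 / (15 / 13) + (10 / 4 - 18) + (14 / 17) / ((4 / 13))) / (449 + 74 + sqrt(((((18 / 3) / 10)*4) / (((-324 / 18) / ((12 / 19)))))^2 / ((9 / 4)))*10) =-87324 / 2536655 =-0.03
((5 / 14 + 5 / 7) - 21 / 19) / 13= -9 / 3458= -0.00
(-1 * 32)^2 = 1024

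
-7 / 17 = -0.41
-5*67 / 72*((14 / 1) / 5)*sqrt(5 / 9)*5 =-2345*sqrt(5) / 108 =-48.55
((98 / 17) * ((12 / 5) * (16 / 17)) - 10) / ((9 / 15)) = 4366 / 867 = 5.04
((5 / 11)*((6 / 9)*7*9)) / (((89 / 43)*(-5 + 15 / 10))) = -2580 / 979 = -2.64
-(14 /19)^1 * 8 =-112 /19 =-5.89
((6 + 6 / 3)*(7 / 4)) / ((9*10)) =7 / 45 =0.16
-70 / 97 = -0.72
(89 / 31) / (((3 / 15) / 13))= 5785 / 31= 186.61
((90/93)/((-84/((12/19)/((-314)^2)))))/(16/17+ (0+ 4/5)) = -1275/30081836792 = -0.00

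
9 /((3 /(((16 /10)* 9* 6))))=1296 /5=259.20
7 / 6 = 1.17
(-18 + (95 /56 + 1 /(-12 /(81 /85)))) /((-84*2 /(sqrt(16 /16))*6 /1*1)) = 77983 /4798080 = 0.02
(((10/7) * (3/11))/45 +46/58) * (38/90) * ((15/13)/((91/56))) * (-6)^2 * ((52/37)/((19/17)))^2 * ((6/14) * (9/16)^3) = 3394702953/3252623528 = 1.04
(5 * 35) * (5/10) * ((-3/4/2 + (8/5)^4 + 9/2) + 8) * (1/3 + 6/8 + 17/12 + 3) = 8989.08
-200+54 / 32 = -3173 / 16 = -198.31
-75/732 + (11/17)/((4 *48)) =-19729/199104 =-0.10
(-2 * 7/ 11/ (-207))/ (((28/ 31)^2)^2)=923521/ 99969408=0.01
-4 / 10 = -2 / 5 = -0.40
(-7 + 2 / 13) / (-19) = 89 / 247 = 0.36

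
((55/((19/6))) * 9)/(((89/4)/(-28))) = -332640/1691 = -196.71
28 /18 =1.56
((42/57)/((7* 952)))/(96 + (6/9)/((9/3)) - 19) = 9/6285580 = 0.00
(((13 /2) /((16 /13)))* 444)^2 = 351900081 /64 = 5498438.77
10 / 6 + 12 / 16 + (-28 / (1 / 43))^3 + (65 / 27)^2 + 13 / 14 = -35625832210985 / 20412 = -1745337654.86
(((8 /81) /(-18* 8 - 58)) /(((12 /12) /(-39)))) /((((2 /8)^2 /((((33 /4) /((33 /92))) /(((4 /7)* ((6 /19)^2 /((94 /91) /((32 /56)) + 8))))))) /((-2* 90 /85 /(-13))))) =2324840 /11817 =196.74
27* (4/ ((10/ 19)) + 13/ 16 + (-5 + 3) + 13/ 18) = 15411/ 80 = 192.64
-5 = -5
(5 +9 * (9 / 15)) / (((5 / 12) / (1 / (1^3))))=624 / 25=24.96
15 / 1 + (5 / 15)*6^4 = 447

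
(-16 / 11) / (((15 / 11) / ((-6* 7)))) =224 / 5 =44.80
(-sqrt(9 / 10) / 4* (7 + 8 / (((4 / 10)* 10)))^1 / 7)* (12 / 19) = -81* sqrt(10) / 1330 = -0.19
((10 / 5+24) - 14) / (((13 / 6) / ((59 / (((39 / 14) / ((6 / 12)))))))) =9912 / 169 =58.65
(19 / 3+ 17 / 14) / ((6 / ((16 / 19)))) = 1268 / 1197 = 1.06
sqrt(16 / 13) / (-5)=-4 * sqrt(13) / 65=-0.22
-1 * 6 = -6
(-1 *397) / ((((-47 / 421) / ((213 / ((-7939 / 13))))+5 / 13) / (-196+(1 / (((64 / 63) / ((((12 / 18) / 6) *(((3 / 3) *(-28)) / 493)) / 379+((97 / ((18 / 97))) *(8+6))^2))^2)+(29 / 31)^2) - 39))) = -4772347550093446862149635709729050076324163 / 3048076542789064809897984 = -1565691505150533976.41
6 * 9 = 54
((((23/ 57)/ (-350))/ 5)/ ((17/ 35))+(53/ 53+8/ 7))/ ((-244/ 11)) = -7992479/ 82752600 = -0.10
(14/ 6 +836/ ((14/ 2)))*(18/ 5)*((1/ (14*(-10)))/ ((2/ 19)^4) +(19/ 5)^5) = 7884573887817/ 24500000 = 321819.34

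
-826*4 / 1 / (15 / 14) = -46256 / 15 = -3083.73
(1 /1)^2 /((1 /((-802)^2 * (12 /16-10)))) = -5949637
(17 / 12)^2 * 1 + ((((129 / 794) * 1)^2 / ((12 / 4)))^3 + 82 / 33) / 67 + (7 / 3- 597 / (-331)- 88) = -81.82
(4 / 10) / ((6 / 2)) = 2 / 15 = 0.13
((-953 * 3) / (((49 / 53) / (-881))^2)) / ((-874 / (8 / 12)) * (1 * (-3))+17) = -6233295435891 / 9483950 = -657246.76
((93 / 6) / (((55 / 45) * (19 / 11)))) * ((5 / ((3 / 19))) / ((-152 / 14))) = -21.41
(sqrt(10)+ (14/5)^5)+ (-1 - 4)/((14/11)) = sqrt(10)+ 7357661/43750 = 171.34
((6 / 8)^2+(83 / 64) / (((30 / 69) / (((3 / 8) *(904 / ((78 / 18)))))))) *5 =1946133 / 1664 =1169.55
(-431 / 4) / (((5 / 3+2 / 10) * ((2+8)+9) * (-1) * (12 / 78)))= 84045 / 4256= 19.75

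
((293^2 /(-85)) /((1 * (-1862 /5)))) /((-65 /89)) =-7640561 /2057510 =-3.71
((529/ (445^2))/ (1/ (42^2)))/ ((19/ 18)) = 16796808/ 3762475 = 4.46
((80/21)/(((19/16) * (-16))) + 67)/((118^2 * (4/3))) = 26653/7407568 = 0.00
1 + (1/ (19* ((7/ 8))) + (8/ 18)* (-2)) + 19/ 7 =3454/ 1197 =2.89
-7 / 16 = -0.44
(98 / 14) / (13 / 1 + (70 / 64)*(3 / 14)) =64 / 121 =0.53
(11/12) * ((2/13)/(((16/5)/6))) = 55/208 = 0.26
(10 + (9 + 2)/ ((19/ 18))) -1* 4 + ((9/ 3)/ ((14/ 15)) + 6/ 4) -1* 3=2412/ 133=18.14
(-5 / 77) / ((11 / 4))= -0.02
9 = 9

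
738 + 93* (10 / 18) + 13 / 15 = 11858 / 15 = 790.53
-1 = -1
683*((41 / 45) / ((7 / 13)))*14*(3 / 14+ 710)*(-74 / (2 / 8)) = -1071413373992 / 315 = -3401312298.39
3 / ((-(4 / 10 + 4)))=-15 / 22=-0.68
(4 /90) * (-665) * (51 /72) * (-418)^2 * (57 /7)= -268070297 /9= -29785588.56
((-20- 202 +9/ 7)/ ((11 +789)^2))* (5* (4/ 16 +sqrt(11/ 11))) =-309/ 143360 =-0.00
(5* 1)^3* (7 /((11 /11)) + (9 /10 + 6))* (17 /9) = 3281.94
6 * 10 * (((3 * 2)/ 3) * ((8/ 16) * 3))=180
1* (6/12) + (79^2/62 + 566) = 20682/31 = 667.16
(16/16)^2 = 1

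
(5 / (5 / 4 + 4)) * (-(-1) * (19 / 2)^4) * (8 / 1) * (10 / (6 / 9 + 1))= 2606420 / 7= 372345.71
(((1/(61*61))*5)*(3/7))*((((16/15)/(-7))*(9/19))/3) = -48/3464251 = -0.00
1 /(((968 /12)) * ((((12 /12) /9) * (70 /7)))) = 27 /2420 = 0.01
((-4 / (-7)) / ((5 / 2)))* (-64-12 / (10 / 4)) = -2752 / 175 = -15.73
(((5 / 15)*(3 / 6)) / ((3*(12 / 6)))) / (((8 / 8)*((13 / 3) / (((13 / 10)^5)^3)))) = 3937376385699289 / 12000000000000000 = 0.33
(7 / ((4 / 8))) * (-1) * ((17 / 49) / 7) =-0.69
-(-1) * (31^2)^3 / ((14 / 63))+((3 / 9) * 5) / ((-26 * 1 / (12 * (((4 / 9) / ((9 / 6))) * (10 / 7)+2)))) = 3993766562.64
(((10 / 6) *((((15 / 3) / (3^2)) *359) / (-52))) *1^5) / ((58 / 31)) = -278225 / 81432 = -3.42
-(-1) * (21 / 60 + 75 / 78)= 1.31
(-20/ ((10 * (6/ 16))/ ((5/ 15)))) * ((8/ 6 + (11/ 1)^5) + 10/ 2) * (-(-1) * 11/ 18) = -42519136/ 243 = -174975.87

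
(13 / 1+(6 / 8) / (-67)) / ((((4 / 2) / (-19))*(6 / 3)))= -66139 / 1072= -61.70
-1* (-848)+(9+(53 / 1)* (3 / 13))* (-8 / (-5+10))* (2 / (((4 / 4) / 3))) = 41872 / 65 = 644.18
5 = 5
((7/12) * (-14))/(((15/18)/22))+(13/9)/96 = -931327/4320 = -215.58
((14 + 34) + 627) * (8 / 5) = 1080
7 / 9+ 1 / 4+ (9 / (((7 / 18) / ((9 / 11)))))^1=55337 / 2772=19.96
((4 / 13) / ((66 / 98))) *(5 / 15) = 196 / 1287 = 0.15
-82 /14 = -41 /7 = -5.86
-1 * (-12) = 12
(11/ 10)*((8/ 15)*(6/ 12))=22/ 75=0.29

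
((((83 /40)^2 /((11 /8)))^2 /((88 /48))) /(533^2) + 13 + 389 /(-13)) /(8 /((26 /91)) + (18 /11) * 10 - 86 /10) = -127979766825037 /270460682492000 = -0.47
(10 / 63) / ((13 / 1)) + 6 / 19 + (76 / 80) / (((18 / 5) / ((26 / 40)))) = 1243703 / 2489760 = 0.50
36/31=1.16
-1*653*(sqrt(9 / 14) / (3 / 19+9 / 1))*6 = -343.03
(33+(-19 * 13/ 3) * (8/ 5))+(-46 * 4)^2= 506359/ 15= 33757.27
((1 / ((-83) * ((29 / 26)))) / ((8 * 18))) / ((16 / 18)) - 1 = -154061 / 154048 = -1.00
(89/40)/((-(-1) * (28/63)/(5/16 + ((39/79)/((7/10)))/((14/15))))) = 10598031/1981952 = 5.35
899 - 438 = 461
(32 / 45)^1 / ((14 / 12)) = 64 / 105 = 0.61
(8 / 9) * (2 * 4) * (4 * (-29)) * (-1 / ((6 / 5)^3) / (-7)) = -116000 / 1701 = -68.20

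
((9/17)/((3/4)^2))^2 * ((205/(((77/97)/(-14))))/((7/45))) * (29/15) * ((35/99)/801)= -1476262400/84030507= -17.57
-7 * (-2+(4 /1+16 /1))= -126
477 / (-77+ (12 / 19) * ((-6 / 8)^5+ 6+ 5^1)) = -2320128 / 341465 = -6.79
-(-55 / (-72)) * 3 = -55 / 24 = -2.29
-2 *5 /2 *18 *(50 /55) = -900 /11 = -81.82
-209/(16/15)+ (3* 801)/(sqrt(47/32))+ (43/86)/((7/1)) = -21937/112+ 9612* sqrt(94)/47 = 1786.94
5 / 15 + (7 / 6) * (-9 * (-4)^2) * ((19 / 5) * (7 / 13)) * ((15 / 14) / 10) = -7117 / 195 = -36.50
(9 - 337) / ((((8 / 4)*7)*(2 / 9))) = -738 / 7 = -105.43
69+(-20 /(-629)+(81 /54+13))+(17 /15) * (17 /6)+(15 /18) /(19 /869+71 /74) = 1158932399 /13231015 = 87.59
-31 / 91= -0.34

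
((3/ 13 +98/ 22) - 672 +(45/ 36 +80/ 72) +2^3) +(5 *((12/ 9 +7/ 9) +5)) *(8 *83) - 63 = 13092471/ 572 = 22888.94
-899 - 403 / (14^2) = -176607 / 196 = -901.06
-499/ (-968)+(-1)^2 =1467/ 968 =1.52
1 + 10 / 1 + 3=14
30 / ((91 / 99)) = 2970 / 91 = 32.64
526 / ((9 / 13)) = 6838 / 9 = 759.78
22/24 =11/12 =0.92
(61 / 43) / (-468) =-0.00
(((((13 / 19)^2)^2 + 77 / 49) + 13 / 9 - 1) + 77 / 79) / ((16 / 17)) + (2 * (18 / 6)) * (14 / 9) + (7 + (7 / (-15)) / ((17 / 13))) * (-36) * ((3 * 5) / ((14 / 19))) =-856653521023355 / 176421271824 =-4855.73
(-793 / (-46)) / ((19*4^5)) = 793 / 894976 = 0.00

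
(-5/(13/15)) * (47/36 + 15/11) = -26425/1716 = -15.40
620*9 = 5580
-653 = -653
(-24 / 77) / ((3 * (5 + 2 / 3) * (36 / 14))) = -4 / 561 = -0.01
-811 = -811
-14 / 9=-1.56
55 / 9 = 6.11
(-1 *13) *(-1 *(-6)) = -78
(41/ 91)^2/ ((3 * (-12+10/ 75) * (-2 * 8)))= 8405/ 23584288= 0.00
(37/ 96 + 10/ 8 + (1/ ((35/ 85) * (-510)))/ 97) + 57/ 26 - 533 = -2242081973/ 4236960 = -529.17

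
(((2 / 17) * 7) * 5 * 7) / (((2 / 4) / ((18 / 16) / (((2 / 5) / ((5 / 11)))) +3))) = 184485 / 748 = 246.64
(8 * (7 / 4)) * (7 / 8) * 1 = 49 / 4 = 12.25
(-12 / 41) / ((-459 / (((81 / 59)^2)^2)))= 19131876 / 8445800617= 0.00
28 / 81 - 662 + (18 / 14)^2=-2619545 / 3969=-660.00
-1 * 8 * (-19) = 152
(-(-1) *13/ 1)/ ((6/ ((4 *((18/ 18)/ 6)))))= 13/ 9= 1.44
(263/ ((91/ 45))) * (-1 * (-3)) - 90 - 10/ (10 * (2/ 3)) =298.66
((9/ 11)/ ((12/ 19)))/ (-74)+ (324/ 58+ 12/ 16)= 596637/ 94424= 6.32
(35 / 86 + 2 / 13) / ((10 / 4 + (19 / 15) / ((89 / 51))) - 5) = -0.32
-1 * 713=-713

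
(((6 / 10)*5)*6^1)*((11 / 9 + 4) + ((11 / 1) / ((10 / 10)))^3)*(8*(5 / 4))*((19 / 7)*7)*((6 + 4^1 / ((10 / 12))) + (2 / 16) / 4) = 197990051 / 4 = 49497512.75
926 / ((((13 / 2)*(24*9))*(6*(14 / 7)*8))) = 463 / 67392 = 0.01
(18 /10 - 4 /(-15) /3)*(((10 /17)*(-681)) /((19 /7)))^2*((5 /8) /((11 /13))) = 4102996625 /135014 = 30389.42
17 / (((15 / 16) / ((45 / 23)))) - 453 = -9603 / 23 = -417.52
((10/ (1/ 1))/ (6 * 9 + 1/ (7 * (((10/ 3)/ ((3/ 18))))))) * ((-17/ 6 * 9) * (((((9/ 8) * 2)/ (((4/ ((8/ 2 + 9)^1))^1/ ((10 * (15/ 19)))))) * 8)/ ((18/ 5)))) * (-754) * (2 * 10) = 1312242750000/ 143659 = 9134427.71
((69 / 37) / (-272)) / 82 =-69 / 825248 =-0.00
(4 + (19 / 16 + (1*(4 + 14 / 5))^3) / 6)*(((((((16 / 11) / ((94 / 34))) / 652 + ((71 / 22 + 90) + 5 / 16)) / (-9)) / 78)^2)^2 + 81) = 1835730078854862776951202143042104649839 / 400387718067946696317082162692096000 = 4584.88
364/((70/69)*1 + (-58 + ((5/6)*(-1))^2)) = -301392/46609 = -6.47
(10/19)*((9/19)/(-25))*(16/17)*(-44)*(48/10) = 304128/153425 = 1.98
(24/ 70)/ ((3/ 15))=12/ 7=1.71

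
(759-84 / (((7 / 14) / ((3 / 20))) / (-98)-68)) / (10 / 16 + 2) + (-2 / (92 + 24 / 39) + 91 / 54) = 23674432792 / 81278127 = 291.28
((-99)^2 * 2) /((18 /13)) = 14157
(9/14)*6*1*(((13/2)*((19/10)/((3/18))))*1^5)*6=1714.89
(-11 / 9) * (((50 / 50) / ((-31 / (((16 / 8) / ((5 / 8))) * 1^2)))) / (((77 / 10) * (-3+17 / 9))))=-16 / 1085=-0.01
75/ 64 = 1.17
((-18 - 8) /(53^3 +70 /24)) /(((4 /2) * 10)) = -78 /8932795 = -0.00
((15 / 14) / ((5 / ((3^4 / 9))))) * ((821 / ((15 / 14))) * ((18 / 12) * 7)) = 155169 / 10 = 15516.90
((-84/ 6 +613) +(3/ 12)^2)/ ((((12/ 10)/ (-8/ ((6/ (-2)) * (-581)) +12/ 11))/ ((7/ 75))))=369697/ 7304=50.62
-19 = -19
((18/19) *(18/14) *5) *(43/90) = 387/133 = 2.91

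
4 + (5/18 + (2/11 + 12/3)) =1675/198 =8.46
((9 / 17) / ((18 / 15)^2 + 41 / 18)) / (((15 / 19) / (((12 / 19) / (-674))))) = -1620 / 9584617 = -0.00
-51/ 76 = -0.67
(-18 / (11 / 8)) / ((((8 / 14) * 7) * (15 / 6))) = -72 / 55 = -1.31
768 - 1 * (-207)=975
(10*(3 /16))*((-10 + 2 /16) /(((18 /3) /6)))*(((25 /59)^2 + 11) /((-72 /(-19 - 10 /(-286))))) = -434253915 /7964528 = -54.52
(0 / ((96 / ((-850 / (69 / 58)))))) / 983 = 0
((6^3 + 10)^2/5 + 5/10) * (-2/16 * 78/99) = -120731/120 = -1006.09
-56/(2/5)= -140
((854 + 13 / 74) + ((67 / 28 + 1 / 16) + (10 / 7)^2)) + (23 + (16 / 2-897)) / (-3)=99845987 / 87024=1147.34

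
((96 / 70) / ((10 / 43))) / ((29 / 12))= 12384 / 5075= 2.44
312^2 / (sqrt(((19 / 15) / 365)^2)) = 532958400 / 19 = 28050442.11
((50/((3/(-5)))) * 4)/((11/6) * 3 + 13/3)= -2000/59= -33.90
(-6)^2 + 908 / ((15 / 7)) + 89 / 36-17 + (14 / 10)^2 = 402449 / 900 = 447.17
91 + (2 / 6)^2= 820 / 9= 91.11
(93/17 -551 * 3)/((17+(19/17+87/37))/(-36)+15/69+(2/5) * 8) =-4290265440/7418467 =-578.32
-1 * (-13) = 13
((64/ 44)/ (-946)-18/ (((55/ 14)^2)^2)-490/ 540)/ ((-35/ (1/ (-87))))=-0.00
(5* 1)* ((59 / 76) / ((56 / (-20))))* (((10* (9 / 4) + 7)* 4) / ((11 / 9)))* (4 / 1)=-783225 / 1463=-535.36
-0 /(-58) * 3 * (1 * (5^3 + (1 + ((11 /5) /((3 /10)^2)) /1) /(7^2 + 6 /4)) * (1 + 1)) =0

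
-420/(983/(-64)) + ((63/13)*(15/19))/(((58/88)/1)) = 233414580/7041229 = 33.15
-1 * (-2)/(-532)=-1/266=-0.00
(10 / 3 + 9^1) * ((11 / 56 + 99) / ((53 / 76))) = 3905165 / 2226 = 1754.34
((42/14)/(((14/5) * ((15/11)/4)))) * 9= 28.29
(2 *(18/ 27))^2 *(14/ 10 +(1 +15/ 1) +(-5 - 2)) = 832/ 45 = 18.49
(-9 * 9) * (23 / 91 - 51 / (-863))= -1983690 / 78533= -25.26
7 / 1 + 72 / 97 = 751 / 97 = 7.74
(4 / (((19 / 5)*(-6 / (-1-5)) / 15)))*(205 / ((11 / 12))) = 738000 / 209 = 3531.10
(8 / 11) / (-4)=-2 / 11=-0.18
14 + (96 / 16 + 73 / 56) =1193 / 56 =21.30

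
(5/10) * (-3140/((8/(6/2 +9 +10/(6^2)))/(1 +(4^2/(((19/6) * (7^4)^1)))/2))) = -7922539495/3284568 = -2412.05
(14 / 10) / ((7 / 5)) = 1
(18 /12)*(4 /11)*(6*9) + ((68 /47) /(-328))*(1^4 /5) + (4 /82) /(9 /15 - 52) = 1604474601 /54476290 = 29.45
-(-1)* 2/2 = 1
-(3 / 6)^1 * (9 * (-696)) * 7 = 21924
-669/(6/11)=-2453/2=-1226.50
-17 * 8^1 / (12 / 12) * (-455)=61880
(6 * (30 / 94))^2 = 8100 / 2209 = 3.67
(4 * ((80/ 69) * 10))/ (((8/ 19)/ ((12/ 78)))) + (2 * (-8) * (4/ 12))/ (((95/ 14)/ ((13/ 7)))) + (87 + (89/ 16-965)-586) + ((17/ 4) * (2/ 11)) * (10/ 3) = -21602529059/ 14997840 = -1440.38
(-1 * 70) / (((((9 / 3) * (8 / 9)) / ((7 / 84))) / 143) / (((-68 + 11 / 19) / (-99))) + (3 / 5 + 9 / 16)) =-31085600 / 662163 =-46.95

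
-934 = -934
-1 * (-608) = 608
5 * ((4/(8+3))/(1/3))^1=60/11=5.45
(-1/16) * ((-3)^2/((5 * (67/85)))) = -153/1072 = -0.14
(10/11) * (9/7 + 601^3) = 15195726160/77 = 197347092.99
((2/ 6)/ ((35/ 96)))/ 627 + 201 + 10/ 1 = 4630427/ 21945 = 211.00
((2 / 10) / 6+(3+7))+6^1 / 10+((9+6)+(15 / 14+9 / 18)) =5713 / 210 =27.20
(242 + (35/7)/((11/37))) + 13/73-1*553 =-236085/803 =-294.00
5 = 5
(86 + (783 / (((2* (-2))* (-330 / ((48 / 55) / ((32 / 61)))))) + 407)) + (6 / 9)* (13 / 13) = 71823689 / 145200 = 494.65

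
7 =7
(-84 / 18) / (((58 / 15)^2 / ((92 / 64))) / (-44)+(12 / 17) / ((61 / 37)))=-137739525 / 5660414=-24.33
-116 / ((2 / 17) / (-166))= 163676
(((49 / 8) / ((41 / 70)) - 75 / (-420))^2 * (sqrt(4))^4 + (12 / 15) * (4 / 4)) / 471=745749976 / 193978995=3.84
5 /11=0.45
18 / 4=9 / 2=4.50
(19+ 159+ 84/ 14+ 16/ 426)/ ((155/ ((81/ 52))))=52920/ 28613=1.85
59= 59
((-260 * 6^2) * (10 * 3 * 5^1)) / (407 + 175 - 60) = -78000 / 29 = -2689.66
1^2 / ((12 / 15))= 1.25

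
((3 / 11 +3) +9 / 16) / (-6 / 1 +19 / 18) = -6075 / 7832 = -0.78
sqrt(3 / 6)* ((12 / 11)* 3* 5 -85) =-755* sqrt(2) / 22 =-48.53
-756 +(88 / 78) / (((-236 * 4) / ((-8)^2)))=-1739732 / 2301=-756.08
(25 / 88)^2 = 625 / 7744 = 0.08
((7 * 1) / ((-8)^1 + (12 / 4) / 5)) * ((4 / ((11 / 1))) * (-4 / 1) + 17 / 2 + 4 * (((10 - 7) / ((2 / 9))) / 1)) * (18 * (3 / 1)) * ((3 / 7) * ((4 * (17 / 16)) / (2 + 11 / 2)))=-616437 / 814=-757.29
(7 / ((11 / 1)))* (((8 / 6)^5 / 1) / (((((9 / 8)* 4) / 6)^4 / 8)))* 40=587202560 / 216513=2712.09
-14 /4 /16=-7 /32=-0.22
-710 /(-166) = 355 /83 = 4.28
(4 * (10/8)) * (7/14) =5/2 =2.50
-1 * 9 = -9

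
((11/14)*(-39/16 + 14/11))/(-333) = 205/74592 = 0.00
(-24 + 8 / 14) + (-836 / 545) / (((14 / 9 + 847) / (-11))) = -13918688 / 594595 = -23.41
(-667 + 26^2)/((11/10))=90/11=8.18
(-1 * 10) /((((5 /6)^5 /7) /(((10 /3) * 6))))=-435456 /125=-3483.65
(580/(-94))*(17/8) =-2465/188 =-13.11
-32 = -32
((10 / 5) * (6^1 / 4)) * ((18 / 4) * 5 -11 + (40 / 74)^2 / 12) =94661 / 2738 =34.57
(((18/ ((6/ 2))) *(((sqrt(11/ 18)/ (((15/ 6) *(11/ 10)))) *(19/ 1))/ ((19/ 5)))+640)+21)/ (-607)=-661/ 607 - 20 *sqrt(22)/ 6677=-1.10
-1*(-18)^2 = -324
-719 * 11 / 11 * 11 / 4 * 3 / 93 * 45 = -355905 / 124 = -2870.20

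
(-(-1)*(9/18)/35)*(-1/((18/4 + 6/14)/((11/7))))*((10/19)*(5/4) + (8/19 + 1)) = -869/91770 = -0.01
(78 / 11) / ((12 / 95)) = 1235 / 22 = 56.14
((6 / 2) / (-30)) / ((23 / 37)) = -37 / 230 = -0.16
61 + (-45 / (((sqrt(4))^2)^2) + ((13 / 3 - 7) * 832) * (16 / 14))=-832417 / 336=-2477.43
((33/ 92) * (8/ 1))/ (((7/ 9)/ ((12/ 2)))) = 3564/ 161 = 22.14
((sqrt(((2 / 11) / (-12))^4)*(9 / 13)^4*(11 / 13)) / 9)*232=4698 / 4084223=0.00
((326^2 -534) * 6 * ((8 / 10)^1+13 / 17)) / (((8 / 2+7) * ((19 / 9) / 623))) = 24901606548 / 935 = 26632734.28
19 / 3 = 6.33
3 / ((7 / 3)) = 9 / 7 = 1.29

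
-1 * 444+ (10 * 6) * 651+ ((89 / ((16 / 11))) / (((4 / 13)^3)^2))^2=22330005857332914457 / 4294967296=5199109636.56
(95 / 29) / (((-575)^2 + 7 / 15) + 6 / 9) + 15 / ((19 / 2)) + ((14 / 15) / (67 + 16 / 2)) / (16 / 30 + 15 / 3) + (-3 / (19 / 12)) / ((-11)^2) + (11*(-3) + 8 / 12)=-21109587855100759 / 686093819866400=-30.77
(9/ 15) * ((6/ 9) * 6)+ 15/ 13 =3.55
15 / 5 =3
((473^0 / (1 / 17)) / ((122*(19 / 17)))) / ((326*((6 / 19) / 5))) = 1445 / 238632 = 0.01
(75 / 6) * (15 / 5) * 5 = 375 / 2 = 187.50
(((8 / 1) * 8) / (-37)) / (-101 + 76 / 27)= 1728 / 98087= 0.02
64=64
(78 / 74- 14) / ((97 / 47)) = -22513 / 3589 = -6.27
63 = 63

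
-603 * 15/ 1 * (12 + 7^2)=-551745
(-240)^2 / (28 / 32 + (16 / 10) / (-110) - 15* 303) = -42240000 / 3332369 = -12.68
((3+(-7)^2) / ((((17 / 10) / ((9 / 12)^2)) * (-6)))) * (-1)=195 / 68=2.87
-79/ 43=-1.84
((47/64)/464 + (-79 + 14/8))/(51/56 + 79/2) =-517993/270976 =-1.91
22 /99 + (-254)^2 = 580646 /9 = 64516.22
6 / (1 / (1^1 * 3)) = 18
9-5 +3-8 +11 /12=-1 /12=-0.08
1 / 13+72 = 937 / 13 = 72.08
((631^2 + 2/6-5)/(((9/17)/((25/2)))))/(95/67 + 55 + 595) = 6802500955/471366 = 14431.46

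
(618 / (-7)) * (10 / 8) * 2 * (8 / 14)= -6180 / 49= -126.12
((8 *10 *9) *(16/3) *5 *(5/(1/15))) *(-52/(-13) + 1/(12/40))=10560000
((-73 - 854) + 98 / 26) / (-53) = 12002 / 689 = 17.42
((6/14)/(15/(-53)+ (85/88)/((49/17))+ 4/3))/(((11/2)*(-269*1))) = -53424/255512071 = -0.00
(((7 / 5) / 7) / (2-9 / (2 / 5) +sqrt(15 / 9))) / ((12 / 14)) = -287 / 25115-14 *sqrt(15) / 75345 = -0.01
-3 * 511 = -1533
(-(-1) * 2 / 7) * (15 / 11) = 30 / 77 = 0.39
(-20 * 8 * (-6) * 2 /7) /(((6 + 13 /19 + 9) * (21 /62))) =376960 /7301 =51.63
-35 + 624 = 589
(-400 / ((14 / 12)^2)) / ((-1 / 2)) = 28800 / 49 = 587.76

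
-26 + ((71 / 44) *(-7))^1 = -1641 / 44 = -37.30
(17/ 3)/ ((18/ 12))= 34/ 9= 3.78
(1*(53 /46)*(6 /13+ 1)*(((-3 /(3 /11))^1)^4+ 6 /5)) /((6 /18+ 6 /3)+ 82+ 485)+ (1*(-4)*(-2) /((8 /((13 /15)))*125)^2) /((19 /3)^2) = 1559424333343403 /36007775781250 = 43.31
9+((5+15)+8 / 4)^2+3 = 496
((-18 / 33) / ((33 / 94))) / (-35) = 188 / 4235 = 0.04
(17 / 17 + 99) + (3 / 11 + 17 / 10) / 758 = 8338217 / 83380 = 100.00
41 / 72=0.57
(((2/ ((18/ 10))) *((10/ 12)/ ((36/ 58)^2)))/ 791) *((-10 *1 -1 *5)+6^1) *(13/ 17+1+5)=-2417875/ 13070484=-0.18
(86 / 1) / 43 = 2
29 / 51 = 0.57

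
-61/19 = -3.21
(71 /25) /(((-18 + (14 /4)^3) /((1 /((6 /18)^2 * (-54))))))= -284 /14925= -0.02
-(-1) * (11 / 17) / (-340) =-11 / 5780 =-0.00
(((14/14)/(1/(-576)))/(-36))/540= 4/135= 0.03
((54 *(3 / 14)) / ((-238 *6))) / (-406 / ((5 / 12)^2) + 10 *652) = -675 / 348313952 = -0.00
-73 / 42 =-1.74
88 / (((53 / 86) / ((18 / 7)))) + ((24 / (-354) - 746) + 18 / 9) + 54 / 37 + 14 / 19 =-5765731236 / 15387967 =-374.69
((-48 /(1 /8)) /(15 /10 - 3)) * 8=2048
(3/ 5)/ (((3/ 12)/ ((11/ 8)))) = 33/ 10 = 3.30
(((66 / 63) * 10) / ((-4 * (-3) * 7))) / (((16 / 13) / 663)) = 67.18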